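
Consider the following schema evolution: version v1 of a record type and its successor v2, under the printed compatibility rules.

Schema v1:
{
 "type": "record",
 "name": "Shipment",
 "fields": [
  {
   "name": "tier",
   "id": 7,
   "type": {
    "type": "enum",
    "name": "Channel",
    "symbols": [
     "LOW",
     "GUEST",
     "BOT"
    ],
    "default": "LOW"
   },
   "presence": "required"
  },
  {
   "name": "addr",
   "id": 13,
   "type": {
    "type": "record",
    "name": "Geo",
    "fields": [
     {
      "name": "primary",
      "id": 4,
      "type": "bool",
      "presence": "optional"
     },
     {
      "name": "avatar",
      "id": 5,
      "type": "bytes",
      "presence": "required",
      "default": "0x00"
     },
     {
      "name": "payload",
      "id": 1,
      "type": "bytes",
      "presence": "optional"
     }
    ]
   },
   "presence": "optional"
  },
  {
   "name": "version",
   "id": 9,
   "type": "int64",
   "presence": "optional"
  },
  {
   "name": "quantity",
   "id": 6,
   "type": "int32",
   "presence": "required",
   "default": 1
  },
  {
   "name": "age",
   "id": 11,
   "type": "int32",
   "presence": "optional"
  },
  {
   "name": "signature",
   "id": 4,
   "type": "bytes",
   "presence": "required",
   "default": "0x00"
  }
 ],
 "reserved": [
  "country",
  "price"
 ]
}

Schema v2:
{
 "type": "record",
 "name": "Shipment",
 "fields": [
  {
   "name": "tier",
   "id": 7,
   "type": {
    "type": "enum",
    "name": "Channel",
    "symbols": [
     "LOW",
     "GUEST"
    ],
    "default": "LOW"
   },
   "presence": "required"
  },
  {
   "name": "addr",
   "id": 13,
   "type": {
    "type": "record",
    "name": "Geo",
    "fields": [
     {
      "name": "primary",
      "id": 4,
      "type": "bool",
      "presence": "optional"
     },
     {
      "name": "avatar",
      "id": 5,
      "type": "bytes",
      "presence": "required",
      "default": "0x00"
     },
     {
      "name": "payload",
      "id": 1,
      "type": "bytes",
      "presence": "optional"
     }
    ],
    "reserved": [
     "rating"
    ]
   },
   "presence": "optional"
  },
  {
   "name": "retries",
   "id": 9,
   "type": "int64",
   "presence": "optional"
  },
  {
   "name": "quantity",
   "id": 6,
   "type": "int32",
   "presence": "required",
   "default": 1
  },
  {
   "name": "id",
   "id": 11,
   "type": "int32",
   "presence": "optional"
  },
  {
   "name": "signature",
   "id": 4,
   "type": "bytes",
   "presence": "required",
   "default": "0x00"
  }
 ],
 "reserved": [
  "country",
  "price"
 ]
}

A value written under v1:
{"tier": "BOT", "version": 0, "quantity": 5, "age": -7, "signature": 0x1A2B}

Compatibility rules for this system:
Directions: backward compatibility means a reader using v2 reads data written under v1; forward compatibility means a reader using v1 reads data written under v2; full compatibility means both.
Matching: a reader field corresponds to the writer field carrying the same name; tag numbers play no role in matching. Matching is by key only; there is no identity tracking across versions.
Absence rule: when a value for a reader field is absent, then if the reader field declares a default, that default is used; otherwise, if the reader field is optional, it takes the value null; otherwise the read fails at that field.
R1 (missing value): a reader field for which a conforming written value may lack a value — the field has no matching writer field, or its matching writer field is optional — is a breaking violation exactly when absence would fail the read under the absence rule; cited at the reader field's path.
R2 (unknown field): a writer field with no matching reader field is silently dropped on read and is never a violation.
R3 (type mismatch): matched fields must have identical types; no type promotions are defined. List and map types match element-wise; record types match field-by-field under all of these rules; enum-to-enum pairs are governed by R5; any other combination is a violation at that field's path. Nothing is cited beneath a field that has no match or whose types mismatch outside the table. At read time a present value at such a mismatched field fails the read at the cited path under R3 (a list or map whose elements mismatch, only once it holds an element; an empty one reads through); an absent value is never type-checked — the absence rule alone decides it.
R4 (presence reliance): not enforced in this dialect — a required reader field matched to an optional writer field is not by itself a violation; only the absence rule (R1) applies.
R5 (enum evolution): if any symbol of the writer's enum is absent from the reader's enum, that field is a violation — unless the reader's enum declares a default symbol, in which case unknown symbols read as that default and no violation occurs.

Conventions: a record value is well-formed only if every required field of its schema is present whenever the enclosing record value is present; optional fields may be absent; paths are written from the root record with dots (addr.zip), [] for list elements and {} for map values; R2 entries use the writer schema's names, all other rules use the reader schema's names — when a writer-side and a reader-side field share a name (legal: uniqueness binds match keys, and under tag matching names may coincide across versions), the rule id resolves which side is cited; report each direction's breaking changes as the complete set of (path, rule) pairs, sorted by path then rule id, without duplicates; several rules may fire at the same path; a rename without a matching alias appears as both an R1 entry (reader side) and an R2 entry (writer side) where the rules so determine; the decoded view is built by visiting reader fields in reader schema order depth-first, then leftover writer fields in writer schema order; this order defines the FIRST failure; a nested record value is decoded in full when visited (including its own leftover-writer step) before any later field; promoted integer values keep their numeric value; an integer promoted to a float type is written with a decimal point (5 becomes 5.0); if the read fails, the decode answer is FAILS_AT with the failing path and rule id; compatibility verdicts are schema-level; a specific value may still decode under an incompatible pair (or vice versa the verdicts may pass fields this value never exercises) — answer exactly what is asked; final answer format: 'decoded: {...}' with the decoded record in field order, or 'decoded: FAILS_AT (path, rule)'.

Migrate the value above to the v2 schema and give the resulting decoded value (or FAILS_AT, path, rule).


decoded: {"tier": "LOW", "addr": null, "retries": null, "quantity": 5, "id": null, "signature": 0x1A2B}

each type pair in Shipment: writer, then reader
decode walk for Shipment under reader schema v2:
  tier := "LOW" (symbol BOT -> reader default)
  addr := null (not supplied -> null)
  retries := null (not supplied -> null)
  quantity := 5
  id := null (not supplied -> null)
  signature := 0x1A2B
  writer version: unmatched, discarded
  writer age: unmatched, discarded
  => decoded: {"tier": "LOW", "addr": null, "retries": null, "quantity": 5, "id": null, "signature": 0x1A2B}


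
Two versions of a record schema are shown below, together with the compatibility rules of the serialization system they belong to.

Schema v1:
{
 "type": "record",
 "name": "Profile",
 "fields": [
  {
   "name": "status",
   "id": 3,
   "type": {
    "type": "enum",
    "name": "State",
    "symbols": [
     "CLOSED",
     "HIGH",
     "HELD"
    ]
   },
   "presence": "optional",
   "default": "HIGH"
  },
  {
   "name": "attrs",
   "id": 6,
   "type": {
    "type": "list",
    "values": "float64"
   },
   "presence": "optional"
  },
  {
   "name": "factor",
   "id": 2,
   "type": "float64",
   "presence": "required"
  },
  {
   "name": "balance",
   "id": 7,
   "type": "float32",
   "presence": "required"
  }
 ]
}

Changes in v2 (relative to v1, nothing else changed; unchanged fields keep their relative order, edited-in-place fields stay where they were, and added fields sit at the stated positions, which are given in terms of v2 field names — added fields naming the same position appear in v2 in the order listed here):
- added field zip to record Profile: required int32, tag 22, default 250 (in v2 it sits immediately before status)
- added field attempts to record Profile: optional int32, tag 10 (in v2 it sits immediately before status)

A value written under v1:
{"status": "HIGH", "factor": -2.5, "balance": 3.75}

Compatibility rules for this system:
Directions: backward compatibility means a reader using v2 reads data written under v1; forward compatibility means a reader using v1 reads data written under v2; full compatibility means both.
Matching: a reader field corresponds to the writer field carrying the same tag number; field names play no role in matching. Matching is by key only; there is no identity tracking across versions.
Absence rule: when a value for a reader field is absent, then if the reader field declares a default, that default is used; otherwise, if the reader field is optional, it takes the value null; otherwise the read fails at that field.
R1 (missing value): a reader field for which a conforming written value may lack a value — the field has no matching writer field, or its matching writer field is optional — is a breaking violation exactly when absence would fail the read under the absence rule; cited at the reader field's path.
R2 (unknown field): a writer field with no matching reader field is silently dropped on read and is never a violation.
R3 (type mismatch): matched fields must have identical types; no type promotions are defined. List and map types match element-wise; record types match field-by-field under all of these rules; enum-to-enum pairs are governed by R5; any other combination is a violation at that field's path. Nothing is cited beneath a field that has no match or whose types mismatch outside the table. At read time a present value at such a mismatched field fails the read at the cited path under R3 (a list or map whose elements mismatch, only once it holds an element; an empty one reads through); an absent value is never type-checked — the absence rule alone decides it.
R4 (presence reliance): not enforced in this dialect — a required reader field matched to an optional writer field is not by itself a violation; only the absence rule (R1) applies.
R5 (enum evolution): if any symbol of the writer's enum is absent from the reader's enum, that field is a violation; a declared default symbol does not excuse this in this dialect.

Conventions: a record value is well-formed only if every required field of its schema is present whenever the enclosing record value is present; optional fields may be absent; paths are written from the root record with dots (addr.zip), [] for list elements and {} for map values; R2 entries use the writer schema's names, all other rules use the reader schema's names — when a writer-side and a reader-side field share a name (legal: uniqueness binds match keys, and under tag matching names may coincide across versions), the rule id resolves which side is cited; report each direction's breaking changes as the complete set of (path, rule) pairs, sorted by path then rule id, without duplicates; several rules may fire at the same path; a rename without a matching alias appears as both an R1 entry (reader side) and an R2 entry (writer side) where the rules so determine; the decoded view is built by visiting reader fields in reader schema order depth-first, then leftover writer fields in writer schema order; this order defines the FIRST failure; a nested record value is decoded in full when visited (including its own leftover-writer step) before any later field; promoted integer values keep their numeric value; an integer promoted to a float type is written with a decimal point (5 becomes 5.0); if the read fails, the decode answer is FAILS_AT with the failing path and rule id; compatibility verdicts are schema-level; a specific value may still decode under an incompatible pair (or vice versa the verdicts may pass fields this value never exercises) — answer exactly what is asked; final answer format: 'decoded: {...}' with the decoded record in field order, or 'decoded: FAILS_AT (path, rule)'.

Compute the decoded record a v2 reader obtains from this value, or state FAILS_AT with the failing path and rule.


decoded: {"zip": 250, "attempts": null, "status": "HIGH", "attrs": null, "factor": -2.5, "balance": 3.75}

each type pair in Profile: writer, then reader
decode (reader v2):
  zip := 250 (absent -> default)
  attempts := null (absent, optional -> null)
  status := "HIGH"
  attrs := null (absent, optional -> null)
  factor := -2.5
  balance := 3.75
  => decoded: {"zip": 250, "attempts": null, "status": "HIGH", "attrs": null, "factor": -2.5, "balance": 3.75}


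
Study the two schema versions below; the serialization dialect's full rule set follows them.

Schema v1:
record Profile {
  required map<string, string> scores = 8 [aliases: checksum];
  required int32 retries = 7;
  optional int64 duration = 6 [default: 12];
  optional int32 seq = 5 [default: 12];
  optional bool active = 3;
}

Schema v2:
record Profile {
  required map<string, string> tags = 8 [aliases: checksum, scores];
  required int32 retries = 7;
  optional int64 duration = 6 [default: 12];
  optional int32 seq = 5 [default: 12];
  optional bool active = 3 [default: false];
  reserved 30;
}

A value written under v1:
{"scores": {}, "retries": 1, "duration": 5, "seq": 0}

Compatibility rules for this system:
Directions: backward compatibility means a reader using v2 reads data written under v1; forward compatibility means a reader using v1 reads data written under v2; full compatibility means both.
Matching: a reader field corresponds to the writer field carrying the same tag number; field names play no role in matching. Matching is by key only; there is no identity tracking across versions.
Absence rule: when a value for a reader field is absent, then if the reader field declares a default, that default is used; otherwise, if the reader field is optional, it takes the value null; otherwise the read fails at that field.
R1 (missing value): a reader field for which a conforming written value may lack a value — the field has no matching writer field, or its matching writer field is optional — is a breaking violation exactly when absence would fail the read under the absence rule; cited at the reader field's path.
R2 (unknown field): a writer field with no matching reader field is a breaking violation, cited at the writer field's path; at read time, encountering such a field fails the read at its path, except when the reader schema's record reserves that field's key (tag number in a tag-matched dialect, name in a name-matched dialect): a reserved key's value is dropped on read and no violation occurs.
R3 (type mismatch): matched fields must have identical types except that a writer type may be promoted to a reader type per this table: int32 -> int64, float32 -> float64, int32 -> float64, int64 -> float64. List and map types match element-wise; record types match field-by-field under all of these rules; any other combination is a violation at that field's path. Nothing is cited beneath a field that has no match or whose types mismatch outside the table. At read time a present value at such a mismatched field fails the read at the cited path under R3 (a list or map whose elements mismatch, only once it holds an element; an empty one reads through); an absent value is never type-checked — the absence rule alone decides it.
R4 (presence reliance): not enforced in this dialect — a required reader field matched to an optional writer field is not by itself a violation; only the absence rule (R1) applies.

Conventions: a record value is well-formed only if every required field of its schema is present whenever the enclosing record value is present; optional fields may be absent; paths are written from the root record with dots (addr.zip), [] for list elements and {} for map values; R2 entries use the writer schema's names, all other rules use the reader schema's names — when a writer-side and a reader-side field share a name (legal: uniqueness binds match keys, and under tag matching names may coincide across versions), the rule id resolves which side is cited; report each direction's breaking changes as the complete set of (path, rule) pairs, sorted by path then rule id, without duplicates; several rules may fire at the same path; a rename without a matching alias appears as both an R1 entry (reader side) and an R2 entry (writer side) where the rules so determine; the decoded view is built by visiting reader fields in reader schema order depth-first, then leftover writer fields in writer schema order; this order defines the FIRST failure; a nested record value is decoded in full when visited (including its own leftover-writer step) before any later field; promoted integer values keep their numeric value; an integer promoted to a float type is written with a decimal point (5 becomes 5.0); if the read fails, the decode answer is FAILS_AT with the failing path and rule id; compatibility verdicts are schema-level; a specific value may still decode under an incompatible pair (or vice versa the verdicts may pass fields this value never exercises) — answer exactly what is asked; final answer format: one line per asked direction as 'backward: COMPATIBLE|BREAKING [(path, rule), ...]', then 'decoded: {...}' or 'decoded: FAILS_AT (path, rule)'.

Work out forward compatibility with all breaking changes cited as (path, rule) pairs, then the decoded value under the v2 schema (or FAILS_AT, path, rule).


forward: COMPATIBLE []; decoded: {"tags": {}, "retries": 1, "duration": 5, "seq": 0, "active": false}

each type pair in Profile: writer, then reader
forward analysis of Profile with v1 as reader and v2 as writer:
  scores <- tags (map<string, string> -> map<string, string>, writer required)
  retries <- retries (int32 -> int32, writer required)
  duration <- duration (int64 -> int64, writer optional)
  seq <- seq (int32 -> int32, writer optional)
  active <- active (bool -> bool, writer optional)
  => no violations; forward on Profile: COMPATIBLE
migrating the Profile value to v2:
  tags := {} (from writer scores)
  retries := 1
  duration := 5
  seq := 0
  active := false (absent -> default)
  => decoded: {"tags": {}, "retries": 1, "duration": 5, "seq": 0, "active": false}


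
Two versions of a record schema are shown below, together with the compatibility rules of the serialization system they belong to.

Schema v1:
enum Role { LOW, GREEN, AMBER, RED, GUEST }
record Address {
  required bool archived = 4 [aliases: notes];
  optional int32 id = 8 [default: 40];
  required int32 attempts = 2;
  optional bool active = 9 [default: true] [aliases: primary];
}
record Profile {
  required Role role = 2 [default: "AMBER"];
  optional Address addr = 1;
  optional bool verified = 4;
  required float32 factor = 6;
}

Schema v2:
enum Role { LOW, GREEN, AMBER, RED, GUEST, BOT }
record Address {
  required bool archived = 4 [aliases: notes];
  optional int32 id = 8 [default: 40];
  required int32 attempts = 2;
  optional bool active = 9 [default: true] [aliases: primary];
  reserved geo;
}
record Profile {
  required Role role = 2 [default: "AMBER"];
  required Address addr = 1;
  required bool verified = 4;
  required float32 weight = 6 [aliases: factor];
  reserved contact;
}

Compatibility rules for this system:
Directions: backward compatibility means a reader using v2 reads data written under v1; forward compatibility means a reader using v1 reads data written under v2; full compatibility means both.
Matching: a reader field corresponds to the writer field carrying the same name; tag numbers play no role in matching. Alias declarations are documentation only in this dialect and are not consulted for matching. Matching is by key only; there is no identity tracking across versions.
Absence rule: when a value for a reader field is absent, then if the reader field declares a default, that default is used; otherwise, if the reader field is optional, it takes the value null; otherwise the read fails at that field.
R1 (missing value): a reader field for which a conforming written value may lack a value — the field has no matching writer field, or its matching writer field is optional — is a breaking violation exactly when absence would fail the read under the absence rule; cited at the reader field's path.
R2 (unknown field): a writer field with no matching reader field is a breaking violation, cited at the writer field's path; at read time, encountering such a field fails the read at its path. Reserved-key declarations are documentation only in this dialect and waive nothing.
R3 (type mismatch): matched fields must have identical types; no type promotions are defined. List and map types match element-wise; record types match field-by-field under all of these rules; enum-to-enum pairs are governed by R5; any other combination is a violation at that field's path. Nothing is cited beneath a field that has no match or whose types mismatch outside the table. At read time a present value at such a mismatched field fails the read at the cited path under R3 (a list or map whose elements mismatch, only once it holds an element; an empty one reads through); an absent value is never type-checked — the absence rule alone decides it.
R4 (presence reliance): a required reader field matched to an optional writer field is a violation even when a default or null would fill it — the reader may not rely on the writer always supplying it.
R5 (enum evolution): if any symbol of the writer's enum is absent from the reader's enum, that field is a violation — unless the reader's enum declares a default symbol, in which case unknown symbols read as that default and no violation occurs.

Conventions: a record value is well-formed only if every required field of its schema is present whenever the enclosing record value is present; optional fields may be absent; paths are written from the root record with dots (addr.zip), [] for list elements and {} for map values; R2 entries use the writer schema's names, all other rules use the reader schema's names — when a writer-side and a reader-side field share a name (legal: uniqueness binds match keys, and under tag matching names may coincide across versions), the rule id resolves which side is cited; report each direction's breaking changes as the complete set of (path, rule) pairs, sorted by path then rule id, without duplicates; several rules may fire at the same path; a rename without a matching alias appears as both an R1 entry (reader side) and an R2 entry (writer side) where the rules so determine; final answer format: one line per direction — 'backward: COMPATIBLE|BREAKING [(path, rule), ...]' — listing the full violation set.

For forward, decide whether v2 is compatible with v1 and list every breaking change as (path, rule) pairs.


forward: BREAKING [(factor, R1), (role, R5), (weight, R2)]

in Profile below, arrows point writer -> reader
forward analysis of Profile with v1 as reader and v2 as writer:
  Role -> Role, writer required: role aligns to role
  Address -> Address, writer required: addr aligns to addr
  bool -> bool, writer required: verified aligns to verified
  factor: no writer-side match
  writer weight: unknown to reader
  bool -> bool, writer required: addr.archived aligns to addr.archived
  int32 -> int32, writer optional: addr.id aligns to addr.id
  int32 -> int32, writer required: addr.attempts aligns to addr.attempts
  bool -> bool, writer optional: addr.active aligns to addr.active
  breaking: (factor, R1)
  breaking: (role, R5)
  breaking: (weight, R2)
  forward on Profile therefore BREAKING (3)
ruling out the remaining Profile differences:
  field verified in record Profile: optional changed to required -> its effect on Profile is confined to the backward direction, not asked
  field addr in record Profile: optional changed to required -> its effect on Profile is confined to the backward direction, not asked


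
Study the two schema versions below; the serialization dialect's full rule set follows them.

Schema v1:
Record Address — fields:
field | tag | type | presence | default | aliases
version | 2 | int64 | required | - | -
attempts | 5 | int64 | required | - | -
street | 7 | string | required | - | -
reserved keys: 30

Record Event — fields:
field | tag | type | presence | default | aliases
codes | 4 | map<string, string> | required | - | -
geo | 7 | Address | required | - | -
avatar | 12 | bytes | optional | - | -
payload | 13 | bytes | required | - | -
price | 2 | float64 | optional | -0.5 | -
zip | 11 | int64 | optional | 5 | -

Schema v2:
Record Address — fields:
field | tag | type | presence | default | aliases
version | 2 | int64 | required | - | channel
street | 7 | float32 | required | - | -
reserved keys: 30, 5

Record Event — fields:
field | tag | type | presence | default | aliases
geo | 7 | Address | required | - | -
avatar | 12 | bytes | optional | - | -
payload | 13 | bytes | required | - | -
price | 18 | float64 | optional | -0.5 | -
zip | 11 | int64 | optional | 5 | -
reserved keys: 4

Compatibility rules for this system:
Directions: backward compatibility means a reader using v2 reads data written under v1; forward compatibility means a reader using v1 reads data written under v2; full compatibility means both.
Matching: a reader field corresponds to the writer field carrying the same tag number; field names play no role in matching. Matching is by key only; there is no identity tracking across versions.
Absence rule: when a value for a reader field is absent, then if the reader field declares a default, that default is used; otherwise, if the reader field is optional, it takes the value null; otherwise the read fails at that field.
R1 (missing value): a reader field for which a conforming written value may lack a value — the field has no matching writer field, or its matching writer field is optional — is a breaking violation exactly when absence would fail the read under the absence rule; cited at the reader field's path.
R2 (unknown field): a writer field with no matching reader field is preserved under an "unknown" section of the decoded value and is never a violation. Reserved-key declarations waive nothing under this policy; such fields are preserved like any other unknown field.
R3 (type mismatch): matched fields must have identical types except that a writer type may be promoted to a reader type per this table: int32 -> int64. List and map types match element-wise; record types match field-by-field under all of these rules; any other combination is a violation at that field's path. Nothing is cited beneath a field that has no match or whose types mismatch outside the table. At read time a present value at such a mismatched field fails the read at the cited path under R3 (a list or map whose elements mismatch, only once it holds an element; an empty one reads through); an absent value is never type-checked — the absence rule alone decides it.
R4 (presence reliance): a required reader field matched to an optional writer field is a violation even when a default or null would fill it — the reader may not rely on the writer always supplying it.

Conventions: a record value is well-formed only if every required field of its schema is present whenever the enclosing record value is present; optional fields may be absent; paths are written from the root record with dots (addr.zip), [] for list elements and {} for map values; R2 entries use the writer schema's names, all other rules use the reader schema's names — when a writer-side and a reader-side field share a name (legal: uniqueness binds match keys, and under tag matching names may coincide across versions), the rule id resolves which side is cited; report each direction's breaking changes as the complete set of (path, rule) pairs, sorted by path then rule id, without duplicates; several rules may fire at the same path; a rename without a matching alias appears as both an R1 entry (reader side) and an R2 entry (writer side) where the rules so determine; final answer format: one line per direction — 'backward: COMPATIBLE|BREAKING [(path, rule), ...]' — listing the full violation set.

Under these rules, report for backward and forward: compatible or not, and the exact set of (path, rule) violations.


backward: BREAKING [(geo.street, R3)]; forward: BREAKING [(codes, R1), (geo.attempts, R1), (geo.street, R3)]

arrows below run writer -> reader for Event
backward analysis of Event with v2 as reader and v1 as writer:
  geo: Address -> Address, writer required; from geo
  avatar: bytes -> bytes, writer optional; from avatar
  payload: bytes -> bytes, writer required; from payload
  price has no writer counterpart
  zip: int64 -> int64, writer optional; from zip
  codes (writer side), unknown to reader
  price (writer side), unknown to reader
  geo.version: int64 -> int64, writer required; from geo.version
  geo.street: string -> float32, writer required; from geo.street
  geo.attempts (writer side), unknown to reader
  R3 fires at geo.street
  => backward verdict for Event: BREAKING, 1 violation(s)
forward analysis of Event with v1 as reader and v2 as writer:
  codes has no writer counterpart
  geo: Address -> Address, writer required; from geo
  avatar: bytes -> bytes, writer optional; from avatar
  payload: bytes -> bytes, writer required; from payload
  price has no writer counterpart
  zip: int64 -> int64, writer optional; from zip
  price (writer side), unknown to reader
  geo.version: int64 -> int64, writer required; from geo.version
  geo.attempts has no writer counterpart
  geo.street: float32 -> string, writer required; from geo.street
  R1 fires at codes
  R1 fires at geo.attempts
  R3 fires at geo.street
  => forward verdict for Event: BREAKING, 3 violation(s)


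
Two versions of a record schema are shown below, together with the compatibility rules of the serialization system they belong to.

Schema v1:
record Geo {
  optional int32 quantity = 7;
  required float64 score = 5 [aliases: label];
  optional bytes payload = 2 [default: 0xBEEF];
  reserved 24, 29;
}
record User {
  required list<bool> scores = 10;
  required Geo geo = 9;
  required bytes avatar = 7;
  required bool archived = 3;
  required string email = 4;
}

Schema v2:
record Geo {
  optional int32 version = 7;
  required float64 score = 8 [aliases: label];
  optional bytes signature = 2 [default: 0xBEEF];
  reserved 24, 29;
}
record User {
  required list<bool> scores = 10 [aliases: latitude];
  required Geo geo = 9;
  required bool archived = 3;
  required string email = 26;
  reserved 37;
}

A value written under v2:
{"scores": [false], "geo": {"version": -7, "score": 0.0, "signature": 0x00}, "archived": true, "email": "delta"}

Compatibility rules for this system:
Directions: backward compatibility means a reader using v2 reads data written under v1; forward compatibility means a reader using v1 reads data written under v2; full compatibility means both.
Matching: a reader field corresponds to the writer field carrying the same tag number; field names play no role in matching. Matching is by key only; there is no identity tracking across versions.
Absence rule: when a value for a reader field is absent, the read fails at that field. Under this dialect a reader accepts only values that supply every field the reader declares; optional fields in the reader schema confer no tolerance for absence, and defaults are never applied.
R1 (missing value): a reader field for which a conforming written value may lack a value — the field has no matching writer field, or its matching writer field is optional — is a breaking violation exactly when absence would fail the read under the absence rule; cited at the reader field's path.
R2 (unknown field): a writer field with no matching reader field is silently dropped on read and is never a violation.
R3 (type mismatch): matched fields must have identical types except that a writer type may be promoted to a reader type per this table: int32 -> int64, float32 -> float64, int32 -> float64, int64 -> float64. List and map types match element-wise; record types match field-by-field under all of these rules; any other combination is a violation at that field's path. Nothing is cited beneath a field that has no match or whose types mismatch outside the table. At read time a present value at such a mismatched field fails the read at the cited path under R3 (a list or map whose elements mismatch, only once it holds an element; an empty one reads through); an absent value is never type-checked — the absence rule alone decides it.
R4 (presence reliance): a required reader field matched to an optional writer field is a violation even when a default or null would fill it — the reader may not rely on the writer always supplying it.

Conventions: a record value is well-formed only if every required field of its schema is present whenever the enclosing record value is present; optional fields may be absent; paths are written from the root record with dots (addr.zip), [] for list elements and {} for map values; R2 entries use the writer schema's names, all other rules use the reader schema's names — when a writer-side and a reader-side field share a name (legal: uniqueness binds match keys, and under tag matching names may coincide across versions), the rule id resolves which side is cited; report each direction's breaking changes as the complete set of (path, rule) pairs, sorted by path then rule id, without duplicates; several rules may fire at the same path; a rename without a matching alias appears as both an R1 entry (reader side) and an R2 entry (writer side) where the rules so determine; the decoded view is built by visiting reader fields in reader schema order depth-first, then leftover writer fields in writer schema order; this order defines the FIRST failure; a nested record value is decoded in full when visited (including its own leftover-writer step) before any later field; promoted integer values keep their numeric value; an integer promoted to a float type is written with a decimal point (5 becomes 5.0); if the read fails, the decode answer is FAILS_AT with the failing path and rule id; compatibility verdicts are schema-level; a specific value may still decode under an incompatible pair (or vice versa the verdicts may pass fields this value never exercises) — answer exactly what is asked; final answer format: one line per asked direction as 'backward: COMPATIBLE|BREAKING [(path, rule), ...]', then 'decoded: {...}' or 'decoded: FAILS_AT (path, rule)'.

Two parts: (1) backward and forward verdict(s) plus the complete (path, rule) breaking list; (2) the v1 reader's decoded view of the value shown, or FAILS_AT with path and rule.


each type pair in User: writer, then reader
checking backward for User: reader v2 against writer v1:
  writer required, list<bool> -> list<bool>: reader scores maps from writer scores
  writer required, Geo -> Geo: reader geo maps from writer geo
  writer required, bool -> bool: reader archived maps from writer archived
  email has no writer counterpart
  avatar (writer side), unknown to reader
  email (writer side), unknown to reader
  writer optional, int32 -> int32: reader geo.version maps from writer geo.quantity
  geo.score has no writer counterpart
  writer optional, bytes -> bytes: reader geo.signature maps from writer geo.payload
  geo.score (writer side), unknown to reader
  R1 fires at email
  R1 fires at geo.score
  R1 fires at geo.signature
  R1 fires at geo.version
  => 4 violation(s): backward is BREAKING for User
checking forward for User: reader v1 against writer v2:
  writer required, list<bool> -> list<bool>: reader scores maps from writer scores
  writer required, Geo -> Geo: reader geo maps from writer geo
  avatar has no writer counterpart
  writer required, bool -> bool: reader archived maps from writer archived
  email has no writer counterpart
  email (writer side), unknown to reader
  writer optional, int32 -> int32: reader geo.quantity maps from writer geo.version
  geo.score has no writer counterpart
  writer optional, bytes -> bytes: reader geo.payload maps from writer geo.signature
  geo.score (writer side), unknown to reader
  R1 fires at avatar
  R1 fires at email
  R1 fires at geo.payload
  R1 fires at geo.quantity
  R1 fires at geo.score
  => 5 violation(s): forward is BREAKING for User
decode (reader v1):
  scores := [false]
  geo.quantity := -7 (from writer version)
  read fails at geo.score under R1 (no fill)
  => FAILS_AT (geo.score, R1)

backward: BREAKING [(email, R1), (geo.score, R1), (geo.signature, R1), (geo.version, R1)]; forward: BREAKING [(avatar, R1), (email, R1), (geo.payload, R1), (geo.quantity, R1), (geo.score, R1)]; decoded: FAILS_AT (geo.score, R1)


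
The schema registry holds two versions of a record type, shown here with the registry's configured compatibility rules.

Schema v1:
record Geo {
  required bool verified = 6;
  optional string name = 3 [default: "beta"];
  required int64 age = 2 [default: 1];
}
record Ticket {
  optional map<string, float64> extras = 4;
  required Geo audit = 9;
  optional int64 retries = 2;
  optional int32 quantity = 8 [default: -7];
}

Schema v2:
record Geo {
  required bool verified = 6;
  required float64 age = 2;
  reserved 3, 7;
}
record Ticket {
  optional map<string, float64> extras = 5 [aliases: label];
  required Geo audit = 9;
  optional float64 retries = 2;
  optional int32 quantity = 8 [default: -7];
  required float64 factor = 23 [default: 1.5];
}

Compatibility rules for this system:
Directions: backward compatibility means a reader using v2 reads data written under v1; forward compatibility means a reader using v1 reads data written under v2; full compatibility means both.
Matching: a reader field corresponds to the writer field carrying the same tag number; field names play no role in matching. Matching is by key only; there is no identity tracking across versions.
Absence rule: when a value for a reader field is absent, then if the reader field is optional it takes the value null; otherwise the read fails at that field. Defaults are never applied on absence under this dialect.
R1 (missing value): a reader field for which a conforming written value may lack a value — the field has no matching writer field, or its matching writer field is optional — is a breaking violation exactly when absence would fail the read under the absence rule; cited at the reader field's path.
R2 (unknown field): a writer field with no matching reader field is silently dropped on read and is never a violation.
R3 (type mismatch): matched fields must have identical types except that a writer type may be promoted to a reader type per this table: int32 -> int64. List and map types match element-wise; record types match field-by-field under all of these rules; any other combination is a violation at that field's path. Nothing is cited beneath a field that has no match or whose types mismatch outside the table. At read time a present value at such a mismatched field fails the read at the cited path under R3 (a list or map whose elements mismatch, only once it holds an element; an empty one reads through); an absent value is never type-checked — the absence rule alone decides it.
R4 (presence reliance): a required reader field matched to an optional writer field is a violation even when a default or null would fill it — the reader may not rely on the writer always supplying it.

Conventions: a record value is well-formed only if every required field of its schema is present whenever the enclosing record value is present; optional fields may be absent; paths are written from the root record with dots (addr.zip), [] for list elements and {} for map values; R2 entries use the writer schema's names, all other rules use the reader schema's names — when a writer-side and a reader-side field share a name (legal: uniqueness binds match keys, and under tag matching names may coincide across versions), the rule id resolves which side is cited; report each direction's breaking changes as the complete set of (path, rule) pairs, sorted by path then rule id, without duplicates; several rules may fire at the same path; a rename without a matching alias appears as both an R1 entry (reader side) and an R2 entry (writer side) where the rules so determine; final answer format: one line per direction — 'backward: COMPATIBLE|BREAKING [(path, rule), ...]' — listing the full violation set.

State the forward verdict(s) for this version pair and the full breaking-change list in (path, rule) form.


forward: BREAKING [(audit.age, R3), (retries, R3)]

arrows below run writer -> reader for Ticket
checking forward for Ticket: reader v1 against writer v2:
  extras has no writer counterpart
  audit: Geo -> Geo, writer required; from audit
  retries: float64 -> int64, writer optional; from retries
  quantity: int32 -> int32, writer optional; from quantity
  extras (writer side), unknown to reader
  factor (writer side), unknown to reader
  audit.verified: bool -> bool, writer required; from audit.verified
  audit.name has no writer counterpart
  audit.age: float64 -> int64, writer required; from audit.age
  breaking: (audit.age, R3)
  breaking: (retries, R3)
  => forward: BREAKING (2)
the other Ticket changes do not affect what is asked:
  added field factor to record Ticket: required float64, tag 23, default 1.5 (in v2 it sits last) -> matters only for Ticket's backward compatibility — outside the asked direction
  field extras in record Ticket: tag 4 changed to 5 -> triggers nothing under Ticket's printed rules — same verdict
  removed field name from record Geo (its key 3 joins the reserved list) -> triggers nothing under Ticket's printed rules — same verdict
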